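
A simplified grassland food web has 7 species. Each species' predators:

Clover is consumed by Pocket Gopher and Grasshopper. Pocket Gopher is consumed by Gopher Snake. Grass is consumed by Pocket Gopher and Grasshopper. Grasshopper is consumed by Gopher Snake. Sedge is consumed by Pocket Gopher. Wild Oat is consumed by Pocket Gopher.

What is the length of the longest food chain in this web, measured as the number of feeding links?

2 links

One longest chain: Clover → Grasshopper → Gopher Snake.
It has 3 species and 2 links.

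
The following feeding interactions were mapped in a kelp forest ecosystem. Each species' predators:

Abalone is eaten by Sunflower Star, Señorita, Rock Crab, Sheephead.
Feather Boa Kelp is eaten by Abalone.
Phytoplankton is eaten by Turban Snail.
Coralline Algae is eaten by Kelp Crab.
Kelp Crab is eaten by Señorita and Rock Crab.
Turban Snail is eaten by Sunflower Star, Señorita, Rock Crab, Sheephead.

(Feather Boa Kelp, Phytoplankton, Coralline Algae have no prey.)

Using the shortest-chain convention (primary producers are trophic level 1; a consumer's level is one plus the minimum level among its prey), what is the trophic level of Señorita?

Phytoplankton is a producer → level 1.
Turban Snail eats Phytoplankton → level 2.
Señorita eats Turban Snail → level 3.
No prey of Señorita is below level 2, so 3 is the minimum.

Trophic level 3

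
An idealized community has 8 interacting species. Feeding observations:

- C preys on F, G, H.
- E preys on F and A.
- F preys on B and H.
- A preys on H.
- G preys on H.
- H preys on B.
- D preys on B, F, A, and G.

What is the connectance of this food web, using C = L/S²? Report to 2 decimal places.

C = 0.22

The web has S = 8 species and L = 14 feeding links.
C = L / S² = 14 / 64 = 0.2188 ≈ 0.22.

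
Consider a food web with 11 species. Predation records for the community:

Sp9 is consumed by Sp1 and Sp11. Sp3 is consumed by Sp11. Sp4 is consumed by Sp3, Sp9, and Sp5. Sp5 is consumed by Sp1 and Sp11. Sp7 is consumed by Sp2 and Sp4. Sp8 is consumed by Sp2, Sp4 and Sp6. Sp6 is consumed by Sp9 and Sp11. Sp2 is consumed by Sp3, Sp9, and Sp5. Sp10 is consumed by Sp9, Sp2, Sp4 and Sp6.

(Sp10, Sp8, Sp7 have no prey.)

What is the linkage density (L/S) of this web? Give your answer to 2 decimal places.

L/S = 2.00

There are L = 22 links among S = 11 species.
L/S = 22/11 = 2.0000 ≈ 2.00.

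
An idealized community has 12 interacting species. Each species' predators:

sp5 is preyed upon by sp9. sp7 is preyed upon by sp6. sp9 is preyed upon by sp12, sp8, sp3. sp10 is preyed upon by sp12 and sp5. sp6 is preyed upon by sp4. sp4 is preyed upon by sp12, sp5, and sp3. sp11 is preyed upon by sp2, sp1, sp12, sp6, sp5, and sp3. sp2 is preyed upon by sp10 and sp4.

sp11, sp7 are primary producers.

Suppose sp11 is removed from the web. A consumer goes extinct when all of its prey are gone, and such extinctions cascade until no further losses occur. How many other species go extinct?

3

Remove sp11.
Round 1: sp1 (all prey gone), sp2 (all prey gone) → extinct.
Round 2: sp10 (all prey gone) → extinct.
No further losses. Total secondary extinctions: 3.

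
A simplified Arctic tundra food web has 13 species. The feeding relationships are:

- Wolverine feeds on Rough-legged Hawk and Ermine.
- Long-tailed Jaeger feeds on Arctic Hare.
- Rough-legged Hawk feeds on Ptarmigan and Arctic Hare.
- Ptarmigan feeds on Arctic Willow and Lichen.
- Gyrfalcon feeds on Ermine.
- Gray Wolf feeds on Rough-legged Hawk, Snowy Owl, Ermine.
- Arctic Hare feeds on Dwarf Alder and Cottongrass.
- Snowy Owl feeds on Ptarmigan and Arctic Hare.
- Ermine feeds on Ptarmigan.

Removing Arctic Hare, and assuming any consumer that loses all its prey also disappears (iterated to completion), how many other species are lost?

1

Remove Arctic Hare.
Round 1: Long-tailed Jaeger (all prey gone) → extinct.
No further losses. Total secondary extinctions: 1.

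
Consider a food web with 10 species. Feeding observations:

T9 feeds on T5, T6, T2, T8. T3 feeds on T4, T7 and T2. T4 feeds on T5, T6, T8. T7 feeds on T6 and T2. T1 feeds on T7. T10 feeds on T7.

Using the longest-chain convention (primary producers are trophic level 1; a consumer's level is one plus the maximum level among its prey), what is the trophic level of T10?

T6 is a producer → level 1.
T7 eats T6 (level 1); other prey at levels: T2 1 → level 2.
T10 eats T7 → level 3.

Trophic level 3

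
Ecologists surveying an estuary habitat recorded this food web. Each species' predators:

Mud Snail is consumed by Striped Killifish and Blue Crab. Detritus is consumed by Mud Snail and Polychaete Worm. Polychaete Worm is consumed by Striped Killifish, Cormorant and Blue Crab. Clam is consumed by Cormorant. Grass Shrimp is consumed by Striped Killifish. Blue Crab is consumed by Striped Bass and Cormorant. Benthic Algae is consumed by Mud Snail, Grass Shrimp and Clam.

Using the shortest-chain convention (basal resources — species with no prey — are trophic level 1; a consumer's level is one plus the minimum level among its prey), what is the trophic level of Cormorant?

Trophic level 3

Detritus has no prey (basal) → level 1.
Polychaete Worm eats Detritus → level 2.
Cormorant eats Polychaete Worm → level 3.
No prey of Cormorant is below level 2, so 3 is the minimum.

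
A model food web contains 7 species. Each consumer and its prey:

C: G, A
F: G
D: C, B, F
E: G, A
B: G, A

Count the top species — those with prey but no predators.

2

Top species (has prey, but nothing eats it): E, D.
Count: 2.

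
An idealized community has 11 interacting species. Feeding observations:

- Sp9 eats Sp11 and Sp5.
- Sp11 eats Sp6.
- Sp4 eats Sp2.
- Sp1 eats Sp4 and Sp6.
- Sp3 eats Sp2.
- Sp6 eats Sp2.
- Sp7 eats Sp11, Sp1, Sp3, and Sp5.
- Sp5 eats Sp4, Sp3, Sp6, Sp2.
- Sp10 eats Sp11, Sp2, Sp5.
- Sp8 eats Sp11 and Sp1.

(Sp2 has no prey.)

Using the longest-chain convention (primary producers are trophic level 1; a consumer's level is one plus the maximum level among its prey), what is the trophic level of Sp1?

Sp2 is a producer → level 1.
Sp6 eats Sp2 → level 2.
Sp1 eats Sp6 (level 2); other prey at levels: Sp4 2 → level 3.

Trophic level 3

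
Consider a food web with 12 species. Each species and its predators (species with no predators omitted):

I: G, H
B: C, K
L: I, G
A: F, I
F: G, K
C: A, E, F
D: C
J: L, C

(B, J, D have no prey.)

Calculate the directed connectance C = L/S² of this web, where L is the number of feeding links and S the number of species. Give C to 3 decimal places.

The web has S = 12 species and L = 16 feeding links.
C = L / S² = 16 / 144 = 0.1111 ≈ 0.111.

C = 0.111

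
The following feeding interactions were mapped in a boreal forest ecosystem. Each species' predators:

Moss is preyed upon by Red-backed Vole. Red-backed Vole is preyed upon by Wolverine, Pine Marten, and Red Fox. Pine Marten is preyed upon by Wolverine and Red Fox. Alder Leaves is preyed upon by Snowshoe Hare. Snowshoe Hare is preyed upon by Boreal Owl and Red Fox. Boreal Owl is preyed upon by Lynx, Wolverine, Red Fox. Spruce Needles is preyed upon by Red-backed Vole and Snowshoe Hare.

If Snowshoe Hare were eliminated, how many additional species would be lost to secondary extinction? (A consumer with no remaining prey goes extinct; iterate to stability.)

2

Remove Snowshoe Hare.
Round 1: Boreal Owl (all prey gone) → extinct.
Round 2: Lynx (all prey gone) → extinct.
No further losses. Total secondary extinctions: 2.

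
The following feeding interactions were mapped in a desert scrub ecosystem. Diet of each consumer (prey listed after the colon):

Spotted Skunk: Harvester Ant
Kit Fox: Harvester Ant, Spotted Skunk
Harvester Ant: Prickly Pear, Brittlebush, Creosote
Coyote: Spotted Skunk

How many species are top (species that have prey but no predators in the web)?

2

Top species (has prey, but nothing eats it): Kit Fox, Coyote.
Count: 2.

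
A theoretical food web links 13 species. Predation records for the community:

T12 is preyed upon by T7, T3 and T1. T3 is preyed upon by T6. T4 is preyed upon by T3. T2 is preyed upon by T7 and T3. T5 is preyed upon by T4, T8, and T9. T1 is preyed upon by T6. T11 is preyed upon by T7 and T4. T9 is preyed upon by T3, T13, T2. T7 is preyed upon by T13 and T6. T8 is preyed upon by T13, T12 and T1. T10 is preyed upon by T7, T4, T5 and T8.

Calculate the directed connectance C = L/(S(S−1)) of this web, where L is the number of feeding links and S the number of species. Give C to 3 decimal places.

The web has S = 13 species and L = 25 feeding links.
C = L / (S(S−1)) = 25 / 156 = 0.1603 ≈ 0.160.

C = 0.160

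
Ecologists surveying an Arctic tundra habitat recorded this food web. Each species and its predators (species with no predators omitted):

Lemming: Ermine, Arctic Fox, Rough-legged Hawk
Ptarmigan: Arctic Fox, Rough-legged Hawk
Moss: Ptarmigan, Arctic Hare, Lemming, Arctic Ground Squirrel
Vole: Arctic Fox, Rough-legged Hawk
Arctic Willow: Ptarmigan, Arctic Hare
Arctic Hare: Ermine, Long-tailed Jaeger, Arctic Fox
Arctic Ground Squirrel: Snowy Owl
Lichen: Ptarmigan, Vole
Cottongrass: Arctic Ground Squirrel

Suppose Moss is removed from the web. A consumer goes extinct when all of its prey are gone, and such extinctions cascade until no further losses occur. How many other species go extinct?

Remove Moss.
Round 1: Lemming (all prey gone) → extinct.
No further losses. Total secondary extinctions: 1.

1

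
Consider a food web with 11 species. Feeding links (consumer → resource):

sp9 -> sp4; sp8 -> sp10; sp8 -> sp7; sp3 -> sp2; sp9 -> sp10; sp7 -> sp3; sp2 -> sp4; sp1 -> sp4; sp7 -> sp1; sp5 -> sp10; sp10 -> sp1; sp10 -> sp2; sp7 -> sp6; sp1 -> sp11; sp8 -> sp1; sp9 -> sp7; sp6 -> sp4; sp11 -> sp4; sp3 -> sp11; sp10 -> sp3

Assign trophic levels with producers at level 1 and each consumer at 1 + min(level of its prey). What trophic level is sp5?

sp4 is a producer → level 1.
sp2 eats sp4 → level 2.
sp10 eats sp2 → level 3.
sp5 eats sp10 → level 4.
No prey of sp5 is below level 3, so 4 is the minimum.

Trophic level 4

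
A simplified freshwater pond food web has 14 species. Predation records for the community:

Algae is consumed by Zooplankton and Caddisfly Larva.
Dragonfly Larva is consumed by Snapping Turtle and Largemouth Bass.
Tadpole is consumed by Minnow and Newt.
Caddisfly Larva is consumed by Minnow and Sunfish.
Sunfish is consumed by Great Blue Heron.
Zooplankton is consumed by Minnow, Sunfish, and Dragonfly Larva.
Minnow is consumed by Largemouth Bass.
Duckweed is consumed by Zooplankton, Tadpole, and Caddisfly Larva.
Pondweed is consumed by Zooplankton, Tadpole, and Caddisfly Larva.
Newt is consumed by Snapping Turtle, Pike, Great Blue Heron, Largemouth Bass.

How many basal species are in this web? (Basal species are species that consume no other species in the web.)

Basal species (no prey listed): Duckweed, Pondweed, Algae.
Count: 3.

3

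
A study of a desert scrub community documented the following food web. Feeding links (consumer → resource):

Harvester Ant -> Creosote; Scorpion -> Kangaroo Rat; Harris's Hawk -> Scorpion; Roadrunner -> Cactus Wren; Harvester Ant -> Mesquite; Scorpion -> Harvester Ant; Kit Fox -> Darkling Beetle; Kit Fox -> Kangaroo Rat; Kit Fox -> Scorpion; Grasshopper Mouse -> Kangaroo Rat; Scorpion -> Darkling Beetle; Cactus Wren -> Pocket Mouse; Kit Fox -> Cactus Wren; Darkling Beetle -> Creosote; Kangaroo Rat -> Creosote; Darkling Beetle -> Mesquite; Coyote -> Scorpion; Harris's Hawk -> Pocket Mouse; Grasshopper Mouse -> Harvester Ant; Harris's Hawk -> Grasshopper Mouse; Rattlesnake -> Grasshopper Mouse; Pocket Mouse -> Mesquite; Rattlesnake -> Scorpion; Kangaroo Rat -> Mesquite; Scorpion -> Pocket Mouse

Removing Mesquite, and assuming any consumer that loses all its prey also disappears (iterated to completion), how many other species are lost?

3

Remove Mesquite.
Round 1: Pocket Mouse (all prey gone) → extinct.
Round 2: Cactus Wren (all prey gone) → extinct.
Round 3: Roadrunner (all prey gone) → extinct.
No further losses. Total secondary extinctions: 3.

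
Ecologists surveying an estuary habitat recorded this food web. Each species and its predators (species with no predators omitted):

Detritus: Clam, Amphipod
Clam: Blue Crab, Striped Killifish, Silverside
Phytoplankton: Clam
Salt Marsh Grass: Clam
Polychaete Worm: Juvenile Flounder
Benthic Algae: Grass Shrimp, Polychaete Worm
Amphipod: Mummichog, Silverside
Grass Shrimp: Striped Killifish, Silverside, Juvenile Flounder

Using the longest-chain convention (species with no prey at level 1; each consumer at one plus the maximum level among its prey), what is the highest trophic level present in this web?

3

Basal resources (level 1): Benthic Algae, Detritus, Phytoplankton, Salt Marsh Grass.
Detritus → Clam → Blue Crab gives Blue Crab level 3.
No species has a prey at level 3, so no species reaches level 4.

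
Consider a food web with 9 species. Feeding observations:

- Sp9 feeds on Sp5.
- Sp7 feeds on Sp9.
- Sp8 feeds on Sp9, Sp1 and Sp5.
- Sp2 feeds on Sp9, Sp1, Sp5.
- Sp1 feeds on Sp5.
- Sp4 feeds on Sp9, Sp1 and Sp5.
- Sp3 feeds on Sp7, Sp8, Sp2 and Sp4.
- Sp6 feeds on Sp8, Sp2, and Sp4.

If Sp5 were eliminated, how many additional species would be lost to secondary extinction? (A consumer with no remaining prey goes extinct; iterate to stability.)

8

Remove Sp5.
Round 1: Sp9 (all prey gone), Sp1 (all prey gone) → extinct.
Round 2: Sp8 (all prey gone), Sp2 (all prey gone), Sp4 (all prey gone), Sp7 (all prey gone) → extinct.
Round 3: Sp3 (all prey gone), Sp6 (all prey gone) → extinct.
No further losses. Total secondary extinctions: 8.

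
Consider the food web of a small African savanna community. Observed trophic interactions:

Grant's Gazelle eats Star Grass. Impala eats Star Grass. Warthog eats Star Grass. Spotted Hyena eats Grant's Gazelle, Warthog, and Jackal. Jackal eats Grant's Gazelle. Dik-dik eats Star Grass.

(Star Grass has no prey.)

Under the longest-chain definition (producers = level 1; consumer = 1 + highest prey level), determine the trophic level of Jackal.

Trophic level 3

Star Grass is a producer → level 1.
Grant's Gazelle eats Star Grass → level 2.
Jackal eats Grant's Gazelle → level 3.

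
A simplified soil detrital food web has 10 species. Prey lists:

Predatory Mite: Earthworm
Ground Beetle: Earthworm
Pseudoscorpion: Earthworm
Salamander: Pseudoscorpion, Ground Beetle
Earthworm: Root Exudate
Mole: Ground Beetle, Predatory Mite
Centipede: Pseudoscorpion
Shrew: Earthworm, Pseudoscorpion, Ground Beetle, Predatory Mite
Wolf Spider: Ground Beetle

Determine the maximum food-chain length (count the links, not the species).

One longest chain: Root Exudate → Earthworm → Ground Beetle → Mole.
It has 4 species and 3 links.

3 links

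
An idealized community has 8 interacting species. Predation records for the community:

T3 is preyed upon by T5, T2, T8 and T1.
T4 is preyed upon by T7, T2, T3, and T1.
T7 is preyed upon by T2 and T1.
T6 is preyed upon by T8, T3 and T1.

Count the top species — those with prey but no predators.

4

Top species (has prey, but nothing eats it): T1, T5, T8, T2.
Count: 4.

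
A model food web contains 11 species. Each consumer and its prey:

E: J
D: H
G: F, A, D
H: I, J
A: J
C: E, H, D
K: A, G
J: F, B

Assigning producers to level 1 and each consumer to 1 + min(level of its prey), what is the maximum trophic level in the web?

3

Producers (level 1): F, I, B.
Following each consumer down to its lowest-level prey: F → G → K (levels 1 through 3).
All prey of K (G 2, A 3) are at level 2 or above, so K is at level 1 + 2 = 3.
Every consumer has at least one prey at level 2 or below, so none exceeds level 3.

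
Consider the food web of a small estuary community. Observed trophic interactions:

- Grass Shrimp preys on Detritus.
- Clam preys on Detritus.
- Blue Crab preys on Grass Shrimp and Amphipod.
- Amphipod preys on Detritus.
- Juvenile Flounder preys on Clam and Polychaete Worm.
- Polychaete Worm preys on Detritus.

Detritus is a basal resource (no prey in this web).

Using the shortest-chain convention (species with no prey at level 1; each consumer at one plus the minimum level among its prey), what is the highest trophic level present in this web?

Basal resources (level 1): Detritus.
Following each consumer down to its lowest-level prey: Detritus → Grass Shrimp → Blue Crab (levels 1 through 3).
All prey of Blue Crab (Grass Shrimp 2, Amphipod 2) are at level 2 or above, so Blue Crab is at level 1 + 2 = 3.
Every consumer has at least one prey at level 2 or below, so none exceeds level 3.

3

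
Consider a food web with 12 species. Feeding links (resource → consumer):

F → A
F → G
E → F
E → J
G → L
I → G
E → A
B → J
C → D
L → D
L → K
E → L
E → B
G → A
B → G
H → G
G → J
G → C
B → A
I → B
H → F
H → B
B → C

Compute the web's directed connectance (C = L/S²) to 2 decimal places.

The web has S = 12 species and L = 23 feeding links.
C = L / S² = 23 / 144 = 0.1597 ≈ 0.16.

C = 0.16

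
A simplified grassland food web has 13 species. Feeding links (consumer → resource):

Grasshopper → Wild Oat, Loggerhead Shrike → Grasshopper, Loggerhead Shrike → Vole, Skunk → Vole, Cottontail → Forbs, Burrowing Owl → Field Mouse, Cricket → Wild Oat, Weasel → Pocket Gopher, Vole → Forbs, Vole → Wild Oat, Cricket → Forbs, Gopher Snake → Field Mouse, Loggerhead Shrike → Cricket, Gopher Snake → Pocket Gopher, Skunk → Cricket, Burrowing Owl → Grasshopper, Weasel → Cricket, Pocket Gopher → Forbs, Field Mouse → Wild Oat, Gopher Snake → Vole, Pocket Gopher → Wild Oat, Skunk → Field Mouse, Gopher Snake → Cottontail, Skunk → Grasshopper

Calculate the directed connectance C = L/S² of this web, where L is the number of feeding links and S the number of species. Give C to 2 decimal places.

The web has S = 13 species and L = 24 feeding links.
C = L / S² = 24 / 169 = 0.1420 ≈ 0.14.

C = 0.14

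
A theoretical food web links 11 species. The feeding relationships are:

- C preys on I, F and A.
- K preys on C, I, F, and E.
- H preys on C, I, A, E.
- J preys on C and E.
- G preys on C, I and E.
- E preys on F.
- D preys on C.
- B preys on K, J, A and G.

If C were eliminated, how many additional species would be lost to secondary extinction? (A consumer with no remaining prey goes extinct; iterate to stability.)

1

Remove C.
Round 1: D (all prey gone) → extinct.
No further losses. Total secondary extinctions: 1.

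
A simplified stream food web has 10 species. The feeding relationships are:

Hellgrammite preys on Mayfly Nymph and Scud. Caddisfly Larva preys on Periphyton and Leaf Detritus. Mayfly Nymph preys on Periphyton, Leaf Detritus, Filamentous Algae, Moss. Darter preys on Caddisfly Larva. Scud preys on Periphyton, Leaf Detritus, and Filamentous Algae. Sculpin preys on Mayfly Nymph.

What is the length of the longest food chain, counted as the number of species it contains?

3 species

One longest chain: Leaf Detritus → Caddisfly Larva → Darter.
It has 3 species and 2 links.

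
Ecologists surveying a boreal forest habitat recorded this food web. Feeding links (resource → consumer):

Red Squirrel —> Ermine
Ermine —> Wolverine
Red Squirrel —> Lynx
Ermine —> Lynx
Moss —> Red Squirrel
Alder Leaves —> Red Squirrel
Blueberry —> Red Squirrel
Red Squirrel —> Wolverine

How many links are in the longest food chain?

3 links

One longest chain: Blueberry → Red Squirrel → Ermine → Wolverine.
It has 4 species and 3 links.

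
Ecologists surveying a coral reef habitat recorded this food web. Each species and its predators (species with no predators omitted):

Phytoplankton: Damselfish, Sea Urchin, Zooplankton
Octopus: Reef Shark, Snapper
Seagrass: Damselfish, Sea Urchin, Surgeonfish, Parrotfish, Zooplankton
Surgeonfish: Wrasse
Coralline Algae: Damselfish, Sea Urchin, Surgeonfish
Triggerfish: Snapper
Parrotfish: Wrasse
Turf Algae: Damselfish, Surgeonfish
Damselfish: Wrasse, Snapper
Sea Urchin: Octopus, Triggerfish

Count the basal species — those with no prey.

4

Basal species (no prey listed): Turf Algae, Coralline Algae, Phytoplankton, Seagrass.
Count: 4.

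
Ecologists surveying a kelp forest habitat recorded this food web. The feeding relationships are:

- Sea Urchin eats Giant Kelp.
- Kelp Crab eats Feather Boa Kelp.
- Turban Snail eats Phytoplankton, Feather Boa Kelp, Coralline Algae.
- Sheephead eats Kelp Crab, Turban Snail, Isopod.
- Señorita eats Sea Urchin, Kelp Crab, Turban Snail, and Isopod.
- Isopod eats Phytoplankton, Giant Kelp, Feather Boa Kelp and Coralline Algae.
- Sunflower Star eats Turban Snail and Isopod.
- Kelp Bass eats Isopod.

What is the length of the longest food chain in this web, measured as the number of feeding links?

One longest chain: Phytoplankton → Isopod → Kelp Bass.
It has 3 species and 2 links.

2 links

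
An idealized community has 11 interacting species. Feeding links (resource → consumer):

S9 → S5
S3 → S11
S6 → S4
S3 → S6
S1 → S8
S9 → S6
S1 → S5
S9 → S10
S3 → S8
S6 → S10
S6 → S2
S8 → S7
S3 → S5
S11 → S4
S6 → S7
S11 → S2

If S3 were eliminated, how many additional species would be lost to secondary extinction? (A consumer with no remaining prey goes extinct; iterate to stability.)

1

Remove S3.
Round 1: S11 (all prey gone) → extinct.
No further losses. Total secondary extinctions: 1.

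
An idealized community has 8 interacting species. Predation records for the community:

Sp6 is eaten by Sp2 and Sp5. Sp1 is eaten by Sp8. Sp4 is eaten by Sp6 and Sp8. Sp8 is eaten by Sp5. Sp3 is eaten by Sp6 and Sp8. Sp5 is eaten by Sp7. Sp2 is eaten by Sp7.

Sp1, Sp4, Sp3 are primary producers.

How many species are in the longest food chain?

4 species

One longest chain: Sp4 → Sp6 → Sp5 → Sp7.
It has 4 species and 3 links.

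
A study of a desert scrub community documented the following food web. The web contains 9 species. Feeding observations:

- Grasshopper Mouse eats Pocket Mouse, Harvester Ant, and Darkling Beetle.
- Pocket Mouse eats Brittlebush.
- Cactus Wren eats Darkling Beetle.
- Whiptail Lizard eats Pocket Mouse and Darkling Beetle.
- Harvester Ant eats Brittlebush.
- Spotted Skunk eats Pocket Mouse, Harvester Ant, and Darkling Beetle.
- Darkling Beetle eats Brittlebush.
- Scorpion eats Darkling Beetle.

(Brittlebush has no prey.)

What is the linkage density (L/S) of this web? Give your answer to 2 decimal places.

There are L = 13 links among S = 9 species.
L/S = 13/9 = 1.4444 ≈ 1.44.

L/S = 1.44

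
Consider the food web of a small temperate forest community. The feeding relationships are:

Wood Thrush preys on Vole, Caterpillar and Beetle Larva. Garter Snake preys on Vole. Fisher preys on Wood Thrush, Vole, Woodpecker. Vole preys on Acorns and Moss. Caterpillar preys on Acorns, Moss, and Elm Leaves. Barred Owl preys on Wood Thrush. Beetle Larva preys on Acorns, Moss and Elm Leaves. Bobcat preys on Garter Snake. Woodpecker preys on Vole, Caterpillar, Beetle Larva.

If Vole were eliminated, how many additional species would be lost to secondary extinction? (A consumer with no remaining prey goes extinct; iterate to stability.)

2

Remove Vole.
Round 1: Garter Snake (all prey gone) → extinct.
Round 2: Bobcat (all prey gone) → extinct.
No further losses. Total secondary extinctions: 2.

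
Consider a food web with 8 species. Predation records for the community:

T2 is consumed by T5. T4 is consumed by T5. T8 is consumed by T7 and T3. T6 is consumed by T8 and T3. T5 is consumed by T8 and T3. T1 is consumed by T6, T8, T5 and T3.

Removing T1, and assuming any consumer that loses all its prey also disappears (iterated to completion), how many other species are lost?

1

Remove T1.
Round 1: T6 (all prey gone) → extinct.
No further losses. Total secondary extinctions: 1.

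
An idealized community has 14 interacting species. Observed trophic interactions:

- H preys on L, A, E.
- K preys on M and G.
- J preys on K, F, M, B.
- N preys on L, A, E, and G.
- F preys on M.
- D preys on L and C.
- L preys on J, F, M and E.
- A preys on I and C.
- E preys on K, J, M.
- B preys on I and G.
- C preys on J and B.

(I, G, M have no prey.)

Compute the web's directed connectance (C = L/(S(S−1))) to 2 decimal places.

The web has S = 14 species and L = 29 feeding links.
C = L / (S(S−1)) = 29 / 182 = 0.1593 ≈ 0.16.

C = 0.16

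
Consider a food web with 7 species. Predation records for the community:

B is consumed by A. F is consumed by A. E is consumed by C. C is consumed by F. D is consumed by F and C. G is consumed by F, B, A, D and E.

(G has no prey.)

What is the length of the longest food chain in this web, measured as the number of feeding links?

One longest chain: G → D → C → F → A.
It has 5 species and 4 links.

4 links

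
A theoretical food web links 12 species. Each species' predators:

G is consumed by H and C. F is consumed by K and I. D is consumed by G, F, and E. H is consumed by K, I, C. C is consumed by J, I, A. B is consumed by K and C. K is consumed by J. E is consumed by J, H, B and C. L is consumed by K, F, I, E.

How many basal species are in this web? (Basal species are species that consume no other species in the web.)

2

Basal species (no prey listed): L, D.
Count: 2.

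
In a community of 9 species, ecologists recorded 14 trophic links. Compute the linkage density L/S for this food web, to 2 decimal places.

There are L = 14 links among S = 9 species.
L/S = 14/9 = 1.5556 ≈ 1.56.

L/S = 1.56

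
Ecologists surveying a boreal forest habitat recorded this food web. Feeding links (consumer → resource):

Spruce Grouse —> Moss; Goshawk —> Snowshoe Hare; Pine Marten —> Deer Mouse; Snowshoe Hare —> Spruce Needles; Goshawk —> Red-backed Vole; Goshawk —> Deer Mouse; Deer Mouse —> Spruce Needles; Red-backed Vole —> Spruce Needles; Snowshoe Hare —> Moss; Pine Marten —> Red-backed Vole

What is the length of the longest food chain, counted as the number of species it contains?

One longest chain: Spruce Needles → Deer Mouse → Pine Marten.
It has 3 species and 2 links.

3 species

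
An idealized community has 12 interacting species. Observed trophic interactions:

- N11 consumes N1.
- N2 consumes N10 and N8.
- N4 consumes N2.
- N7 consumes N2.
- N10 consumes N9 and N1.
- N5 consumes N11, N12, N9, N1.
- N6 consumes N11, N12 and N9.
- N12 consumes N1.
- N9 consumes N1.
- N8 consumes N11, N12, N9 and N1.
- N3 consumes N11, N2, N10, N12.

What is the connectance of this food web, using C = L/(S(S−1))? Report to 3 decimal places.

The web has S = 12 species and L = 24 feeding links.
C = L / (S(S−1)) = 24 / 132 = 0.1818 ≈ 0.182.

C = 0.182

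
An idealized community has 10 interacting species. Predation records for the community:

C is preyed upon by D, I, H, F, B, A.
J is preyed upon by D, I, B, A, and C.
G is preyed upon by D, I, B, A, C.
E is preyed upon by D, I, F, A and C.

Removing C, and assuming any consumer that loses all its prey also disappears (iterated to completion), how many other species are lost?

Remove C.
Round 1: H (all prey gone) → extinct.
No further losses. Total secondary extinctions: 1.

1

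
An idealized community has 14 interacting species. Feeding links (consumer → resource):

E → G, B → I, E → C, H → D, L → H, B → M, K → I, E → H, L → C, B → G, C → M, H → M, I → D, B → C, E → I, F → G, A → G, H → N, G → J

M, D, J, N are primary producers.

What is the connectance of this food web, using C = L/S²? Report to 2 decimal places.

C = 0.10

The web has S = 14 species and L = 19 feeding links.
C = L / S² = 19 / 196 = 0.0969 ≈ 0.10.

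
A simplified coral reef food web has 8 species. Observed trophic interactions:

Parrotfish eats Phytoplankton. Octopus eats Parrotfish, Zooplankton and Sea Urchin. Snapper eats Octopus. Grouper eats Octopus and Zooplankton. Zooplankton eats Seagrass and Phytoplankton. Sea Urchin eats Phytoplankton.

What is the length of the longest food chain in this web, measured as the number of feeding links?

One longest chain: Phytoplankton → Parrotfish → Octopus → Snapper.
It has 4 species and 3 links.

3 links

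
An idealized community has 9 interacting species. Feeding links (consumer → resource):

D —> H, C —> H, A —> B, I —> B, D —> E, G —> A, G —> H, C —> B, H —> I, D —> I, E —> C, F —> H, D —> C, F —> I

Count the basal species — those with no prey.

1

Basal species (no prey listed): B.
Count: 1.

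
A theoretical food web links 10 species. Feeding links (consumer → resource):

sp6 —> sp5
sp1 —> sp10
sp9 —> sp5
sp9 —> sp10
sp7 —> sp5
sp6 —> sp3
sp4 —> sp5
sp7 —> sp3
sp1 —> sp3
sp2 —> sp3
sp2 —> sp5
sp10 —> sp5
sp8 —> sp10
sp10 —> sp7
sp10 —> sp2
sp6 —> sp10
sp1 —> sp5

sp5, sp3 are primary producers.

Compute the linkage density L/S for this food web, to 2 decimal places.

There are L = 17 links among S = 10 species.
L/S = 17/10 = 1.7000 ≈ 1.70.

L/S = 1.70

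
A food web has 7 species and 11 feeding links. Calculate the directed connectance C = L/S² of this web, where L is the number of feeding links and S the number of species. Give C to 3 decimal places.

C = 0.224

The web has S = 7 species and L = 11 feeding links.
C = L / S² = 11 / 49 = 0.2245 ≈ 0.224.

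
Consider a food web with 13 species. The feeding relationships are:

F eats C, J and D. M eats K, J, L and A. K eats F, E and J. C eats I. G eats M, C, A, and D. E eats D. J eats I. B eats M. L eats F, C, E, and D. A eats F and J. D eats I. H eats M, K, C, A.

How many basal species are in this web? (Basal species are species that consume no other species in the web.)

Basal species (no prey listed): I.
Count: 1.

1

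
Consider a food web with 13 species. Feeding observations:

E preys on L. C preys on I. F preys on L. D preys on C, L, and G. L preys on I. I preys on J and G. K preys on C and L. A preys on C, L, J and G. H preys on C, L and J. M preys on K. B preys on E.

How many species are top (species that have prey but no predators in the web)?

Top species (has prey, but nothing eats it): H, A, F, D, M, B.
Count: 6.

6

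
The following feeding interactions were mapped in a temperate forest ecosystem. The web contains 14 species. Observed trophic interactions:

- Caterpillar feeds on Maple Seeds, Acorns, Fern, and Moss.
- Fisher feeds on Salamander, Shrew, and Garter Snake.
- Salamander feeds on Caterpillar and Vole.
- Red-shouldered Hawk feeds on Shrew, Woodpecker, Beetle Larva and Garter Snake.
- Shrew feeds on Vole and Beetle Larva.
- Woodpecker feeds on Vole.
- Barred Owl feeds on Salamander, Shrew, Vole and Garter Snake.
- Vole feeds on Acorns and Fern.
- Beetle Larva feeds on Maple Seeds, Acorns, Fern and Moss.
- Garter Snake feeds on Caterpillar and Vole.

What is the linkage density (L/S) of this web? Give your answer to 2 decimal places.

L/S = 2.00

There are L = 28 links among S = 14 species.
L/S = 28/14 = 2.0000 ≈ 2.00.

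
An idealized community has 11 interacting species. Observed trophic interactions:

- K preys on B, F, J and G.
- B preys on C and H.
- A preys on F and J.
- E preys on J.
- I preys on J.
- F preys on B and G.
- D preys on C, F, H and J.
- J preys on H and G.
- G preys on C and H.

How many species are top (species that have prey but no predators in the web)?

Top species (has prey, but nothing eats it): I, A, K, D, E.
Count: 5.

5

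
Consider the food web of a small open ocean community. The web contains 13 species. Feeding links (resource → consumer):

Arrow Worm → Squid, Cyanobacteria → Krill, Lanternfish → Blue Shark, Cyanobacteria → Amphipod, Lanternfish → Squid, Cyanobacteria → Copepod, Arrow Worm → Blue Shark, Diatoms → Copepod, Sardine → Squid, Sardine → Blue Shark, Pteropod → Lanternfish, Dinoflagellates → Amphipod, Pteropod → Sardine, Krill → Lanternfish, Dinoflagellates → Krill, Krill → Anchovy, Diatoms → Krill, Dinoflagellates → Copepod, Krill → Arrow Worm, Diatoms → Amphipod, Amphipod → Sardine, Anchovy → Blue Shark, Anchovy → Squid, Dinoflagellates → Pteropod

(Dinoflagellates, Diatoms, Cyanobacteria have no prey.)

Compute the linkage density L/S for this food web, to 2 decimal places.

L/S = 1.85

There are L = 24 links among S = 13 species.
L/S = 24/13 = 1.8462 ≈ 1.85.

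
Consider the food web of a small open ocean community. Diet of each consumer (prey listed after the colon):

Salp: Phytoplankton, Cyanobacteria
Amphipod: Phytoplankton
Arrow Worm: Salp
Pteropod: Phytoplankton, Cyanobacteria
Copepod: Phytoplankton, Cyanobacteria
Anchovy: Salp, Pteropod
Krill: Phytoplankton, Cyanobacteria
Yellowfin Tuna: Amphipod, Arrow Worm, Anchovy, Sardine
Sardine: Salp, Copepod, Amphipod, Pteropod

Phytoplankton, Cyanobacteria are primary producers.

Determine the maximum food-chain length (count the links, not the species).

3 links

One longest chain: Phytoplankton → Salp → Anchovy → Yellowfin Tuna.
It has 4 species and 3 links.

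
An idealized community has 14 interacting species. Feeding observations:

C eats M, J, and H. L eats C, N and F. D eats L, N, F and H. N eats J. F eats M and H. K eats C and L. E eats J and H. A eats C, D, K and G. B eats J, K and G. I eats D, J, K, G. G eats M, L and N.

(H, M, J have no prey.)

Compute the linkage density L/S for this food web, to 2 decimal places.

L/S = 2.21

There are L = 31 links among S = 14 species.
L/S = 31/14 = 2.2143 ≈ 2.21.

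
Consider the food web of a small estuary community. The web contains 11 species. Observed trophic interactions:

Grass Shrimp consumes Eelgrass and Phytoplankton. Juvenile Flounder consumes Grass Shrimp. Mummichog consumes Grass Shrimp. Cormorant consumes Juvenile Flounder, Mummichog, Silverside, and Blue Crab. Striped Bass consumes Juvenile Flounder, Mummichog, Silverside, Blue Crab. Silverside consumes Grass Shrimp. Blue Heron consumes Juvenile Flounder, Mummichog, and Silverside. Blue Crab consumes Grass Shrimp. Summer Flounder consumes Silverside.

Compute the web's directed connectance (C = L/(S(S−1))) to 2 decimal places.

The web has S = 11 species and L = 18 feeding links.
C = L / (S(S−1)) = 18 / 110 = 0.1636 ≈ 0.16.

C = 0.16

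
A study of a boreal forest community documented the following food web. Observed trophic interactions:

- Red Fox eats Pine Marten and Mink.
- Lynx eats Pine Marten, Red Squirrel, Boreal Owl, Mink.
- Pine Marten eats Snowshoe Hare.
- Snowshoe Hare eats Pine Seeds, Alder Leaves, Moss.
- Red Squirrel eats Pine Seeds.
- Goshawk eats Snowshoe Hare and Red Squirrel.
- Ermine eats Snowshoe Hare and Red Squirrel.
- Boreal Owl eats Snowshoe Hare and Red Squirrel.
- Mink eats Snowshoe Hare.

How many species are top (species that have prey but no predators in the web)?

4

Top species (has prey, but nothing eats it): Ermine, Goshawk, Red Fox, Lynx.
Count: 4.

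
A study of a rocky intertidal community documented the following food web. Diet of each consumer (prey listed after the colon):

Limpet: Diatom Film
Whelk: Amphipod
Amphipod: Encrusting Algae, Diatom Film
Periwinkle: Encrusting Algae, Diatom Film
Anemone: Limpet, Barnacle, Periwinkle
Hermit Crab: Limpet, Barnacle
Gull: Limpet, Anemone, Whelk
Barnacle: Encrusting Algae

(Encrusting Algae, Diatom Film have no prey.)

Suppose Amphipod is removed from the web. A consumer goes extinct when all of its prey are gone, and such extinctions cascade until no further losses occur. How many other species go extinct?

1

Remove Amphipod.
Round 1: Whelk (all prey gone) → extinct.
No further losses. Total secondary extinctions: 1.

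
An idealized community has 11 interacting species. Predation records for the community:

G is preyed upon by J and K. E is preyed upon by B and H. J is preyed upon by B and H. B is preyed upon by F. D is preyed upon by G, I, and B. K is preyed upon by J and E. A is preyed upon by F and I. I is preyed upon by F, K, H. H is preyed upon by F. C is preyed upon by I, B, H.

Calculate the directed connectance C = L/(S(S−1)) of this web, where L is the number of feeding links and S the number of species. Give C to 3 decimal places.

The web has S = 11 species and L = 21 feeding links.
C = L / (S(S−1)) = 21 / 110 = 0.1909 ≈ 0.191.

C = 0.191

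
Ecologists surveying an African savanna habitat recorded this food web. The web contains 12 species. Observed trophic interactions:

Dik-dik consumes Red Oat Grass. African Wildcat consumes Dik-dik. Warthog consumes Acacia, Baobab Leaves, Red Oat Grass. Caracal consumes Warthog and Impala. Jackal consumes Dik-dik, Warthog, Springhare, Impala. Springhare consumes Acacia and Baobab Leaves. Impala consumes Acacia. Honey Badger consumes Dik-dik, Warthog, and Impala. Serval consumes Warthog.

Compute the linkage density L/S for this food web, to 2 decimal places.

There are L = 18 links among S = 12 species.
L/S = 18/12 = 1.5000 ≈ 1.50.

L/S = 1.50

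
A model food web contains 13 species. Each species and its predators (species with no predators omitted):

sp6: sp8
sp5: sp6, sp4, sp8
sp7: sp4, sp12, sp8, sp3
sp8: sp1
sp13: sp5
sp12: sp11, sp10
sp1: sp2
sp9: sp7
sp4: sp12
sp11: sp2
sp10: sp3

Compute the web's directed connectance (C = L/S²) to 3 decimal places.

C = 0.101

The web has S = 13 species and L = 17 feeding links.
C = L / S² = 17 / 169 = 0.1006 ≈ 0.101.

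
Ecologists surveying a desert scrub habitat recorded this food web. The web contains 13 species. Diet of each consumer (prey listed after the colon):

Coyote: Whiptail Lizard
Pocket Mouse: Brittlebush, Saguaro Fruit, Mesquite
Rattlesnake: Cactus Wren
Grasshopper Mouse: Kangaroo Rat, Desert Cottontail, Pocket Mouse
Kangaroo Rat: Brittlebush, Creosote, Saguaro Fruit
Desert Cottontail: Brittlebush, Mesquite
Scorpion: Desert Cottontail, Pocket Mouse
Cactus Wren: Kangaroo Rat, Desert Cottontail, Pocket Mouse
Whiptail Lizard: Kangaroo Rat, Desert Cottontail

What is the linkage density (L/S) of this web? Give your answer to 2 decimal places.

L/S = 1.54

There are L = 20 links among S = 13 species.
L/S = 20/13 = 1.5385 ≈ 1.54.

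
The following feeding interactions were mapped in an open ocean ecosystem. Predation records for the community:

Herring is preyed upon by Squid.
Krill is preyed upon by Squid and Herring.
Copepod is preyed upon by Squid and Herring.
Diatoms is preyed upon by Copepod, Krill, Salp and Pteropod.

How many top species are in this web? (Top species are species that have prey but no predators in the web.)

3

Top species (has prey, but nothing eats it): Pteropod, Salp, Squid.
Count: 3.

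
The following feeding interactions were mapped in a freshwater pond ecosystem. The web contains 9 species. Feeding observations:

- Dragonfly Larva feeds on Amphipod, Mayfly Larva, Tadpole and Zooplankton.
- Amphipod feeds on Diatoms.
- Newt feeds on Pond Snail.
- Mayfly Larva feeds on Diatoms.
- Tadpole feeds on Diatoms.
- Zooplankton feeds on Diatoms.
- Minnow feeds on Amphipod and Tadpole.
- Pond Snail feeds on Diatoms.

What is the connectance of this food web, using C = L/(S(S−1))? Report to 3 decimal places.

The web has S = 9 species and L = 12 feeding links.
C = L / (S(S−1)) = 12 / 72 = 0.1667 ≈ 0.167.

C = 0.167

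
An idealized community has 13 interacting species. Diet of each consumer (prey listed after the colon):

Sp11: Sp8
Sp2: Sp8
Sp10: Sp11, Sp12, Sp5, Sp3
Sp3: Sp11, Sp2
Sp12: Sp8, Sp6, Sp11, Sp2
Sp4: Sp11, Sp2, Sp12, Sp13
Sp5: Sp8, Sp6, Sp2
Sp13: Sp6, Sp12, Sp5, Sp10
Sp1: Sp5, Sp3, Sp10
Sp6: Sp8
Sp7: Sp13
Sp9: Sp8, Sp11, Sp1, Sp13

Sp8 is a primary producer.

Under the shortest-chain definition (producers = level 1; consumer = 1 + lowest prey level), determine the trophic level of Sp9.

Trophic level 2

Sp8 is a producer → level 1.
Sp9 eats Sp8 → level 2.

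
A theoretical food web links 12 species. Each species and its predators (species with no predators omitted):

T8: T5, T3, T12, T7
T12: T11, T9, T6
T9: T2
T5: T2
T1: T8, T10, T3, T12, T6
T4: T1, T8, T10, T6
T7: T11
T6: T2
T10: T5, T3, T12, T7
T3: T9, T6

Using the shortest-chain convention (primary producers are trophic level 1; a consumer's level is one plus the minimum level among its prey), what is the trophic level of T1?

Trophic level 2

T4 is a producer → level 1.
T1 eats T4 → level 2.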